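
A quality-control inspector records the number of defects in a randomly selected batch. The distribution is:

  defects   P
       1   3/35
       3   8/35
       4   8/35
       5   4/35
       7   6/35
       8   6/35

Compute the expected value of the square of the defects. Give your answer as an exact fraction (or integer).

981/35

E[X²] = (3/35)·1 + (8/35)·9 + (8/35)·16 + (4/35)·25 + (6/35)·49 + (6/35)·64
     = 981/35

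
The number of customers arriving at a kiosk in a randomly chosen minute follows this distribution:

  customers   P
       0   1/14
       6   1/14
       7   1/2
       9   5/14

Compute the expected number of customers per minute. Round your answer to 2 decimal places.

7.14

E[X] = (1/14)·0 + (1/14)·6 + (1/2)·7 + (5/14)·9
     = 50/7 ≈ 7.14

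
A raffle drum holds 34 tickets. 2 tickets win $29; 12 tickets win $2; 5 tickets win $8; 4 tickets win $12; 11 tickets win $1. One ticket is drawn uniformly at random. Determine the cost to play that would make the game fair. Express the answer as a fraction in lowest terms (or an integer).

E[payout] = (2/34)·29 + (12/34)·2 + (5/34)·8 + (4/34)·12 + (11/34)·1 = 181/34
Fair fee = E[payout] = 181/34

181/34 dollars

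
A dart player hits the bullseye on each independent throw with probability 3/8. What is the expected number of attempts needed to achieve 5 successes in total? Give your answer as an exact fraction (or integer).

40/3

By linearity (sum of 5 independent geometric waits), E[trials] = 5/p = 5/(3/8) = 40/3.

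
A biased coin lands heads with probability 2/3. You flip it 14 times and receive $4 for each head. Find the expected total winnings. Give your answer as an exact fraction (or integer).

E[#heads] = 14·2/3 = 28/3 (linearity over flips).
E[winnings] = 4·28/3 = 112/3.

112/3 dollars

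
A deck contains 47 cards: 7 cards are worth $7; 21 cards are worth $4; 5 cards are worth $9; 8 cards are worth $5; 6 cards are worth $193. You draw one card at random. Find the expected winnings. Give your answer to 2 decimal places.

$29.28

E[payout] = (7/47)·7 + (21/47)·4 + (5/47)·9 + (8/47)·5 + (6/47)·193 = 1376/47
≈ $29.28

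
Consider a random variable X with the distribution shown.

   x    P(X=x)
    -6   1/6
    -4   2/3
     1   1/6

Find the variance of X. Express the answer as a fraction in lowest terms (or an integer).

E[X] = (1/6)·(-6) + (2/3)·(-4) + (1/6)·1 = -7/2
E[X²] = (1/6)·36 + (2/3)·16 + (1/6)·1 = 101/6
Var(X) = 101/6 − (-7/2)² = 55/12

55/12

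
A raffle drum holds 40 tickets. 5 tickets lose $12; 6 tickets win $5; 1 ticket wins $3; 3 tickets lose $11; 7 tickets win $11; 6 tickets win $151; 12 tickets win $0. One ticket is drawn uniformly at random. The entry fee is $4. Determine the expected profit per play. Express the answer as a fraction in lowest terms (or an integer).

763/40 dollars

E[payout] = (5/40)·(-12) + (6/40)·5 + (1/40)·3 + (3/40)·(-11) + (7/40)·11 + (6/40)·151 + (12/40)·0 = 923/40
Expected profit = 923/40 − 4 = 763/40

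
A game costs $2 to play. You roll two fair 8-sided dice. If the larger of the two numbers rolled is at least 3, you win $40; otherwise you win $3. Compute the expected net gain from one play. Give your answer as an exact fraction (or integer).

E[payout] = (1/16)·3 + (15/16)·40 = 603/16
Expected profit = 603/16 − 2 = 571/16

571/16 dollars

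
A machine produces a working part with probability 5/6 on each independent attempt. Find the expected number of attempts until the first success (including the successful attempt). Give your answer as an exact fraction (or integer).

For a geometric distribution, E[trials] = 1/p = 1/(5/6) = 6/5.

6/5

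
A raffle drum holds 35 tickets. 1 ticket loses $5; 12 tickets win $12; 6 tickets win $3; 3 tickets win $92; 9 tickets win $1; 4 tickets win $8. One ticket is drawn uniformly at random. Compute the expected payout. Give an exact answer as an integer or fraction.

474/35 dollars

E[payout] = (1/35)·(-5) + (12/35)·12 + (6/35)·3 + (3/35)·92 + (9/35)·1 + (4/35)·8 = 474/35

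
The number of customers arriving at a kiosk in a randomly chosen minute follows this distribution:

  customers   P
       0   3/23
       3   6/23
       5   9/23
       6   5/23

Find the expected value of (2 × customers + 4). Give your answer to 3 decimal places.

12.087

E[2x+4] = (3/23)·4 + (6/23)·10 + (9/23)·14 + (5/23)·16
     = 278/23 ≈ 12.087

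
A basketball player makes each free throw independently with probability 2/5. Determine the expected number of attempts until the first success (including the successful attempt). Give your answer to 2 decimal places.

2.50

For a geometric distribution, E[trials] = 1/p = 1/(2/5) = 5/2.
≈ 2.50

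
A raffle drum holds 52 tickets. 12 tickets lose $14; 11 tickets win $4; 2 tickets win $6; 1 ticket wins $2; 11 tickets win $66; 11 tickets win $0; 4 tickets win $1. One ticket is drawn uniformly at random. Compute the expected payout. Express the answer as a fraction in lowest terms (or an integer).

155/13 dollars

E[payout] = (12/52)·(-14) + (11/52)·4 + (2/52)·6 + (1/52)·2 + (11/52)·66 + (11/52)·0 + (4/52)·1 = 155/13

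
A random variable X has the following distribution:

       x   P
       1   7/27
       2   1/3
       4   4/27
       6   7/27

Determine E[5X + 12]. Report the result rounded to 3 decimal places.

E[5x+12] = (7/27)·17 + (1/3)·22 + (4/27)·32 + (7/27)·42
     = 739/27 ≈ 27.370

27.370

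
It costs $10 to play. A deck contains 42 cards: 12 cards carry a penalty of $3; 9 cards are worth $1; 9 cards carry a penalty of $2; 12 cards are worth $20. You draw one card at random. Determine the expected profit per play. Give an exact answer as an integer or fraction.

-75/14 dollars

E[payout] = (12/42)·(-3) + (9/42)·1 + (9/42)·(-2) + (12/42)·20 = 65/14
Expected profit = 65/14 − 10 = -75/14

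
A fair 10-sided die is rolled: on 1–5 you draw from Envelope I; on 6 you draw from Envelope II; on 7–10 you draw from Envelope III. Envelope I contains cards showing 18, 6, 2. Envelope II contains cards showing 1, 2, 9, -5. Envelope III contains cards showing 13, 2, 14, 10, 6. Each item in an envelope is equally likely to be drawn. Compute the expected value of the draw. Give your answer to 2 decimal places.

8.11

E[X | Envelope I] = (18 + 6 + 2)/3 = 26/3
E[X | Envelope II] = (1 + 2 + 9 − 5)/4 = 7/4
E[X | Envelope III] = (13 + 2 + 14 + 10 + 6)/5 = 9
E[X] = (1/2)·26/3 + (1/10)·7/4 + (2/5)·9 = 973/120 ≈ 8.11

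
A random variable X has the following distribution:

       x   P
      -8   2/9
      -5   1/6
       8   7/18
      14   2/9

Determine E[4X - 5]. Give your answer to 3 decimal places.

9.444

E[4x-5] = (2/9)·(-37) + (1/6)·(-25) + (7/18)·27 + (2/9)·51
     = 85/9 ≈ 9.444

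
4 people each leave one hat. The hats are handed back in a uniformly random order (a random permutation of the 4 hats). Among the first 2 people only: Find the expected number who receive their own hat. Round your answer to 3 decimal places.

Let Xᵢ = 1 if person i gets their own hat. For each i, P(Xᵢ=1) = 1/4.
By linearity of expectation, E[X₁+…+X_2] = 2·(1/4) = 1/2.
≈ 0.500

0.500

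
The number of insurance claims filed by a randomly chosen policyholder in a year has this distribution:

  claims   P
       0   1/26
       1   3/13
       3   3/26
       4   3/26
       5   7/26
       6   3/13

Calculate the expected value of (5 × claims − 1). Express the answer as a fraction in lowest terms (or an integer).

232/13

E[5x-1] = (1/26)·(-1) + (3/13)·4 + (3/26)·14 + (3/26)·19 + (7/26)·24 + (3/13)·29
     = 232/13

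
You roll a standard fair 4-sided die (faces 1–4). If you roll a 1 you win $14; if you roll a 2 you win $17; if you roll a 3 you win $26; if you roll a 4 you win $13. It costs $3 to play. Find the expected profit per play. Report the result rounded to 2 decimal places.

E[payout] = (1/4)·13 + (1/4)·14 + (1/4)·17 + (1/4)·26 = 35/2
Expected profit = 35/2 − 3 = 29/2 ≈ $14.50

$14.50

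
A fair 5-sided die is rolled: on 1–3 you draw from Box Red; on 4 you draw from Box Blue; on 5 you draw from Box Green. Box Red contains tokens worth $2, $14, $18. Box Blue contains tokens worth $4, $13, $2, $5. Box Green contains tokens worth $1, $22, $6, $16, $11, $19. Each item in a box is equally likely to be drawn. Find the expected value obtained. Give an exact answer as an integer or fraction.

21/2 dollars

E[X | Box Red] = (2 + 14 + 18)/3 = 34/3
E[X | Box Blue] = (4 + 13 + 2 + 5)/4 = 6
E[X | Box Green] = (1 + 22 + 6 + 16 + 11 + 19)/6 = 25/2
E[X] = (3/5)·34/3 + (1/5)·6 + (1/5)·25/2 = 21/2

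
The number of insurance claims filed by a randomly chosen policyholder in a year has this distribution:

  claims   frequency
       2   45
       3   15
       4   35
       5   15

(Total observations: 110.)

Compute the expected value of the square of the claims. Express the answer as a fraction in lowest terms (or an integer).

Total = 110, so P(claims=2) = 45/110, etc.
E[X²] = (9/22)·4 + (3/22)·9 + (7/22)·16 + (3/22)·25
     = 125/11

125/11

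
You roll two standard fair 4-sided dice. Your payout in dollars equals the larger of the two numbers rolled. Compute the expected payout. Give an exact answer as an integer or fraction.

Distribution of the larger of the two numbers rolled: 1 w.p. 1/16, 2 w.p. 3/16, 3 w.p. 5/16, 4 w.p. 7/16
E[payout] = (1/16)·1 + (3/16)·2 + (5/16)·3 + (7/16)·4 = 25/8

25/8 dollars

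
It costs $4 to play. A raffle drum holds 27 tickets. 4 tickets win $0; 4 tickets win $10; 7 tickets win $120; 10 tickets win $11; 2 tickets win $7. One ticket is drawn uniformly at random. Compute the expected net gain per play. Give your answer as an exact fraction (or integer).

896/27 dollars

E[payout] = (4/27)·0 + (4/27)·10 + (7/27)·120 + (10/27)·11 + (2/27)·7 = 1004/27
Expected profit = 1004/27 − 4 = 896/27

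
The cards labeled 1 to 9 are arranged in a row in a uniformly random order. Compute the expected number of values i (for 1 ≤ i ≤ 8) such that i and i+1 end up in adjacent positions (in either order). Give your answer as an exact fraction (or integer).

For each i ∈ {1,…,8}, let Xᵢ = 1 if i and i+1 are adjacent. P(Xᵢ=1) = 2·(9−1)!/9! = 2/9.
By linearity, E[ΣXᵢ] = (8)·(2/9) = 16/9.

16/9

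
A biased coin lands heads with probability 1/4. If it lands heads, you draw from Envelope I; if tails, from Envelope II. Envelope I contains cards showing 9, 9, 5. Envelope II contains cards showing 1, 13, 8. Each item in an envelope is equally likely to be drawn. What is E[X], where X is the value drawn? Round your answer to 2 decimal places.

7.42

E[X | Envelope I] = (9 + 9 + 5)/3 = 23/3
E[X | Envelope II] = (1 + 13 + 8)/3 = 22/3
E[X] = (1/4)·23/3 + (3/4)·22/3 = 89/12 ≈ 7.42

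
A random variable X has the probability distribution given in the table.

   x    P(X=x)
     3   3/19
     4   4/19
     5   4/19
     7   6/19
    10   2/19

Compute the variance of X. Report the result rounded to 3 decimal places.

4.338

E[X] = (3/19)·3 + (4/19)·4 + (4/19)·5 + (6/19)·7 + (2/19)·10 = 107/19
E[X²] = (3/19)·9 + (4/19)·16 + (4/19)·25 + (6/19)·49 + (2/19)·100 = 685/19
Var(X) = 685/19 − (107/19)² = 1566/361 ≈ 4.338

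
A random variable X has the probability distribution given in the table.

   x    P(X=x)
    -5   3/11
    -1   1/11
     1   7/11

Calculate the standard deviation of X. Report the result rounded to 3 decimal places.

2.622

E[X] = -9/11, E[X²] = 83/11
Var(X) = E[X²] − (E[X])² = 83/11 − 81/121 = 832/121
SD(X) = √(832/121) ≈ 2.622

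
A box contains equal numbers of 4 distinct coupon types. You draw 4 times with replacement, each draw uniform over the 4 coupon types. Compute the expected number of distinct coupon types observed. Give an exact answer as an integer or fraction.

175/64

Let Xⱼ=1 if type j appears at least once. P(Xⱼ=1) = 1 − ((4−1)/4)^4 = 175/256.
E[#distinct] = 4·175/256 = 175/64.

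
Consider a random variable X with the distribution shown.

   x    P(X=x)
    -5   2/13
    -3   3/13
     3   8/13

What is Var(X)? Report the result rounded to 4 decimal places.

E[X] = (2/13)·(-5) + (3/13)·(-3) + (8/13)·3 = 5/13
E[X²] = (2/13)·25 + (3/13)·9 + (8/13)·9 = 149/13
Var(X) = 149/13 − (5/13)² = 1912/169 ≈ 11.3136

11.3136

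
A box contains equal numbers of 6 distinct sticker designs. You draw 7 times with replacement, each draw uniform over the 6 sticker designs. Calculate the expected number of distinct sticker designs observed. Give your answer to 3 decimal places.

4.326

Let Xⱼ=1 if type j appears at least once. P(Xⱼ=1) = 1 − ((6−1)/6)^7 = 201811/279936.
E[#distinct] = 6·201811/279936 = 201811/46656.
≈ 4.326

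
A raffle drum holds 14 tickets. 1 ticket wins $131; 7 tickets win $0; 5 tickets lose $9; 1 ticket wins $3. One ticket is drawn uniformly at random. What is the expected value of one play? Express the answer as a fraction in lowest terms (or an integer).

89/14 dollars

E[payout] = (1/14)·131 + (7/14)·0 + (5/14)·(-9) + (1/14)·3 = 89/14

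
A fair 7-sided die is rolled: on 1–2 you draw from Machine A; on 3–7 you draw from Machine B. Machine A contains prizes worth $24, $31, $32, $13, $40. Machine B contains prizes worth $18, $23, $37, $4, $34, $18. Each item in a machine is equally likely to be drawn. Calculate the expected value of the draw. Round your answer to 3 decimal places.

E[X | Machine A] = (24 + 31 + 32 + 13 + 40)/5 = 28
E[X | Machine B] = (18 + 23 + 37 + 4 + 34 + 18)/6 = 67/3
E[X] = (2/7)·28 + (5/7)·67/3 = 503/21 ≈ 23.952

$23.952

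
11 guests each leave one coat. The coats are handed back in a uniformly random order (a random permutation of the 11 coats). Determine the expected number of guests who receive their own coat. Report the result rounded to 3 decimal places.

Let Xᵢ = 1 if person i gets their own coat. For each i, P(Xᵢ=1) = 1/11.
By linearity of expectation, E[X₁+…+X_11] = 11·(1/11) = 1.
≈ 1.000

1.000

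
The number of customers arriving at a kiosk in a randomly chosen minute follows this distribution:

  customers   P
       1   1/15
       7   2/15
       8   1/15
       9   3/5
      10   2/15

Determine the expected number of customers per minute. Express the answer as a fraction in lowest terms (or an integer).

124/15

E[X] = (1/15)·1 + (2/15)·7 + (1/15)·8 + (3/5)·9 + (2/15)·10
     = 124/15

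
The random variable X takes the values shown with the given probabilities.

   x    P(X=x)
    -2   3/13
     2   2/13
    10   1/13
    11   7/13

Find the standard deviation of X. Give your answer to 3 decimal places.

5.624

E[X] = 85/13, E[X²] = 967/13
Var(X) = E[X²] − (E[X])² = 967/13 − 7225/169 = 5346/169
SD(X) = √(5346/169) ≈ 5.624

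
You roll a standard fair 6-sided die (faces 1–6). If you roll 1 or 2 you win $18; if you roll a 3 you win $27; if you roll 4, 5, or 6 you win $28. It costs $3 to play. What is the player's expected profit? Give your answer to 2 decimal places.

E[payout] = (1/3)·18 + (1/6)·27 + (1/2)·28 = 49/2
Expected profit = 49/2 − 3 = 43/2 ≈ $21.50

$21.50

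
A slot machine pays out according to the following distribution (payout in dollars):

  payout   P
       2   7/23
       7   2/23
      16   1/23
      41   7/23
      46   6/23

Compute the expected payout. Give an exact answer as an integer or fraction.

607/23 dollars

E[X] = (7/23)·2 + (2/23)·7 + (1/23)·16 + (7/23)·41 + (6/23)·46
     = 607/23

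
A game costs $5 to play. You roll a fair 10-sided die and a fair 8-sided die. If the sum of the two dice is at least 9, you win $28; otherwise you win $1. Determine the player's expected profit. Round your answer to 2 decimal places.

$13.55

E[payout] = (7/20)·1 + (13/20)·28 = 371/20
Expected profit = 371/20 − 5 = 271/20 ≈ $13.55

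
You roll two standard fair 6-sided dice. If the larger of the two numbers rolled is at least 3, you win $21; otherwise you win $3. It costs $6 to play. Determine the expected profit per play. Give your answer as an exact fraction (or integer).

E[payout] = (1/9)·3 + (8/9)·21 = 19
Expected profit = 19 − 6 = 13

$13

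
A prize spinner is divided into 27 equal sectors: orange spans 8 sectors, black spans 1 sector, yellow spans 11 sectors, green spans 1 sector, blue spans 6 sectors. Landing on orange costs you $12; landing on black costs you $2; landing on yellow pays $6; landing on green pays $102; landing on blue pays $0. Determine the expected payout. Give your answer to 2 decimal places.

E[payout] = (8/27)·(-12) + (1/27)·(-2) + (11/27)·6 + (1/27)·102 + (6/27)·0 = 70/27
≈ $2.59

$2.59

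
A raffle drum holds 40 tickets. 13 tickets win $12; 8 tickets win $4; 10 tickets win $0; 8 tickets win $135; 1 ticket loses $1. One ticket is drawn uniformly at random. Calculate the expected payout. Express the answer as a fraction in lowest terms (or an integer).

E[payout] = (13/40)·12 + (8/40)·4 + (10/40)·0 + (8/40)·135 + (1/40)·(-1) = 1267/40

1267/40 dollars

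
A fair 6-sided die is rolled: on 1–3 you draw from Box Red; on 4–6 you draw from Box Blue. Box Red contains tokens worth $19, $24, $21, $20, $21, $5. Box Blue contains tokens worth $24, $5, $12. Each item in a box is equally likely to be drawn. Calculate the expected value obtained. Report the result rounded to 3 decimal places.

E[X | Box Red] = (19 + 24 + 21 + 20 + 21 + 5)/6 = 55/3
E[X | Box Blue] = (24 + 5 + 12)/3 = 41/3
E[X] = (1/2)·55/3 + (1/2)·41/3 = 16 ≈ 16.000

$16.000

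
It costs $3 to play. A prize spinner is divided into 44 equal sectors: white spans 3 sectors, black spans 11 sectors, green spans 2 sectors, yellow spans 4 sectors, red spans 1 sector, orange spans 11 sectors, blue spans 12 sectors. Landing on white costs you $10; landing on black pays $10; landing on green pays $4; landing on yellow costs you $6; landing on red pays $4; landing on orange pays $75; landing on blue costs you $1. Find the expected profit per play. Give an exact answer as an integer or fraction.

749/44 dollars

E[payout] = (3/44)·(-10) + (11/44)·10 + (2/44)·4 + (4/44)·(-6) + (1/44)·4 + (11/44)·75 + (12/44)·(-1) = 881/44
Expected profit = 881/44 − 3 = 749/44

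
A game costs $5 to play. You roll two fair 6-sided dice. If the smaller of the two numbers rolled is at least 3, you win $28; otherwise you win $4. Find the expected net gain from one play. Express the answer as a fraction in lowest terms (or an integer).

29/3 dollars

E[payout] = (5/9)·4 + (4/9)·28 = 44/3
Expected profit = 44/3 − 5 = 29/3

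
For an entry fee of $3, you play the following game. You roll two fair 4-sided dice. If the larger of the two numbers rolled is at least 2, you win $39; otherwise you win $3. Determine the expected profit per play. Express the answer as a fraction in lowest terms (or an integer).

135/4 dollars

E[payout] = (1/16)·3 + (15/16)·39 = 147/4
Expected profit = 147/4 − 3 = 135/4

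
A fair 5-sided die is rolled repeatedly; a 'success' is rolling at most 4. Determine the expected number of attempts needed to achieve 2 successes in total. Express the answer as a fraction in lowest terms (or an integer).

By linearity (sum of 2 independent geometric waits), E[trials] = 2/p = 2/(4/5) = 5/2.

5/2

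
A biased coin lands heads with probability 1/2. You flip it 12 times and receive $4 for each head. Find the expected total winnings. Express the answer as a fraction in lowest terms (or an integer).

$24

E[#heads] = 12·1/2 = 6 (linearity over flips).
E[winnings] = 4·6 = 24.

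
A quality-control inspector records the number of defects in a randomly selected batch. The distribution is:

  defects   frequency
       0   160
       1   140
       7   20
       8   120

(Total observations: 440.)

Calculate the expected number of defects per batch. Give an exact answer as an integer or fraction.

31/11

Total = 440, so P(defects=0) = 160/440, etc.
E[X] = (4/11)·0 + (7/22)·1 + (1/22)·7 + (3/11)·8
     = 31/11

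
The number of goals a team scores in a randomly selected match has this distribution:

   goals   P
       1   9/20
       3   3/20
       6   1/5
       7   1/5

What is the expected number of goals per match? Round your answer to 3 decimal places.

E[X] = (9/20)·1 + (3/20)·3 + (1/5)·6 + (1/5)·7
     = 7/2 ≈ 3.500

3.500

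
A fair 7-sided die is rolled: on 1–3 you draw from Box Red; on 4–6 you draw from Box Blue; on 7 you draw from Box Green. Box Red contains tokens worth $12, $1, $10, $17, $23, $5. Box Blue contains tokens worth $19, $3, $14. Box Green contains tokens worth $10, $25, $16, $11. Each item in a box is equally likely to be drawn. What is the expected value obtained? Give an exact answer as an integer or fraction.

E[X | Box Red] = (12 + 1 + 10 + 17 + 23 + 5)/6 = 34/3
E[X | Box Blue] = (19 + 3 + 14)/3 = 12
E[X | Box Green] = (10 + 25 + 16 + 11)/4 = 31/2
E[X] = (3/7)·34/3 + (3/7)·12 + (1/7)·31/2 = 171/14

171/14 dollars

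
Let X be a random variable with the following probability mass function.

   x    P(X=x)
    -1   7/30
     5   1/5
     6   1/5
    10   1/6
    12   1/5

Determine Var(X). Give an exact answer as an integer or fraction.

E[X] = (7/30)·(-1) + (1/5)·5 + (1/5)·6 + (1/6)·10 + (1/5)·12 = 181/30
E[X²] = (7/30)·1 + (1/5)·25 + (1/5)·36 + (1/6)·100 + (1/5)·144 = 579/10
Var(X) = 579/10 − (181/30)² = 19349/900

19349/900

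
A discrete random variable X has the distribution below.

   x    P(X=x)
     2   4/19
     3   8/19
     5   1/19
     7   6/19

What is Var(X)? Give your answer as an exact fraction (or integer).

E[X] = (4/19)·2 + (8/19)·3 + (1/19)·5 + (6/19)·7 = 79/19
E[X²] = (4/19)·4 + (8/19)·9 + (1/19)·25 + (6/19)·49 = 407/19
Var(X) = 407/19 − (79/19)² = 1492/361

1492/361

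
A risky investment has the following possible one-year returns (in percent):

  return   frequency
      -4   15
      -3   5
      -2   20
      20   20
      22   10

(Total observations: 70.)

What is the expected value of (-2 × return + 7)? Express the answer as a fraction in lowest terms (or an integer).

-52/7

Total = 70, so P(return=-4) = 15/70, etc.
E[-2x+7] = (3/14)·15 + (1/14)·13 + (2/7)·11 + (2/7)·(-33) + (1/7)·(-37)
     = -52/7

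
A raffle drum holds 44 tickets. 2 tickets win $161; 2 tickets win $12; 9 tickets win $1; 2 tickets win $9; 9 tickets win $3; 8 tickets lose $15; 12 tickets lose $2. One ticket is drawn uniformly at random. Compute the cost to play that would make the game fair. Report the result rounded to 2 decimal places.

$5.82

E[payout] = (2/44)·161 + (2/44)·12 + (9/44)·1 + (2/44)·9 + (9/44)·3 + (8/44)·(-15) + (12/44)·(-2) = 64/11
Fair fee = E[payout] = 64/11 ≈ $5.82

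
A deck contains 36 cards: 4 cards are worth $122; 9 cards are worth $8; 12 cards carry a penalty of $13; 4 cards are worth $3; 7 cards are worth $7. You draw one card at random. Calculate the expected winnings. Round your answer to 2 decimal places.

E[payout] = (4/36)·122 + (9/36)·8 + (12/36)·(-13) + (4/36)·3 + (7/36)·7 = 155/12
≈ $12.92

$12.92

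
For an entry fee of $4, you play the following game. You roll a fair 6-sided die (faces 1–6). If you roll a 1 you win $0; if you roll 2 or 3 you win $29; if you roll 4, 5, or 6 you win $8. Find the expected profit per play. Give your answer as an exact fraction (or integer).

E[payout] = (1/6)·0 + (1/2)·8 + (1/3)·29 = 41/3
Expected profit = 41/3 − 4 = 29/3

29/3 dollars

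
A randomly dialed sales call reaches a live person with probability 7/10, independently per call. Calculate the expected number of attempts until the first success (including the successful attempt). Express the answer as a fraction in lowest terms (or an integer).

For a geometric distribution, E[trials] = 1/p = 1/(7/10) = 10/7.

10/7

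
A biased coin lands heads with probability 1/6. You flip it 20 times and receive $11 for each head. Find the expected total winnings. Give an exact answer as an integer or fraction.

110/3 dollars

E[#heads] = 20·1/6 = 10/3 (linearity over flips).
E[winnings] = 11·10/3 = 110/3.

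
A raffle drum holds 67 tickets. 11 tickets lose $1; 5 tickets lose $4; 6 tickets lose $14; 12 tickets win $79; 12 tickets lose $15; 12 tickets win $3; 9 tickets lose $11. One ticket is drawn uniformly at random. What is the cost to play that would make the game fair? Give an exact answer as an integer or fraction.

E[payout] = (11/67)·(-1) + (5/67)·(-4) + (6/67)·(-14) + (12/67)·79 + (12/67)·(-15) + (12/67)·3 + (9/67)·(-11) = 590/67
Fair fee = E[payout] = 590/67

590/67 dollars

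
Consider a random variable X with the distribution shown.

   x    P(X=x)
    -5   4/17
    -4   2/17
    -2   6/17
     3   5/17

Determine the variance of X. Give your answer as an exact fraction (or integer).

E[X] = (4/17)·(-5) + (2/17)·(-4) + (6/17)·(-2) + (5/17)·3 = -25/17
E[X²] = (4/17)·25 + (2/17)·16 + (6/17)·4 + (5/17)·9 = 201/17
Var(X) = 201/17 − (-25/17)² = 2792/289

2792/289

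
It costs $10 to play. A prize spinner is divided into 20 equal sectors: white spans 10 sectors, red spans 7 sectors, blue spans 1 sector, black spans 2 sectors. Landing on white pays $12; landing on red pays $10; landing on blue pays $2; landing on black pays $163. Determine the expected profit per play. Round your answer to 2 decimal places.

E[payout] = (10/20)·12 + (7/20)·10 + (1/20)·2 + (2/20)·163 = 259/10
Expected profit = 259/10 − 10 = 159/10 ≈ $15.90

$15.90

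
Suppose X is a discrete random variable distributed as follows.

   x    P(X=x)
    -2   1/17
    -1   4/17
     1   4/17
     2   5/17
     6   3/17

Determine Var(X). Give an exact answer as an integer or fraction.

1704/289

E[X] = (1/17)·(-2) + (4/17)·(-1) + (4/17)·1 + (5/17)·2 + (3/17)·6 = 26/17
E[X²] = (1/17)·4 + (4/17)·1 + (4/17)·1 + (5/17)·4 + (3/17)·36 = 140/17
Var(X) = 140/17 − (26/17)² = 1704/289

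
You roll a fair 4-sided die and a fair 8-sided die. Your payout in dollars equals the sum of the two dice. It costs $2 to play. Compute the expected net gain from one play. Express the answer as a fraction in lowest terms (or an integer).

Distribution of the sum of the two dice: 2 w.p. 1/32, 3 w.p. 1/16, 4 w.p. 3/32, 5 w.p. 1/8, 6 w.p. 1/8, 7 w.p. 1/8, …
E[payout] = (1/32)·2 + (1/16)·3 + (3/32)·4 + (1/8)·5 + (1/8)·6 + (1/8)·7 + (1/8)·8 + (1/8)·9 + (3/32)·10 + (1/16)·11 + (1/32)·12 = 7
Expected profit = 7 − 2 = 5

$5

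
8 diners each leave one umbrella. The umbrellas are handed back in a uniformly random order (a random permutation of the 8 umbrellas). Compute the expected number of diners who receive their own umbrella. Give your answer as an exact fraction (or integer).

1

Let Xᵢ = 1 if person i gets their own umbrella. For each i, P(Xᵢ=1) = 1/8.
By linearity of expectation, E[X₁+…+X_8] = 8·(1/8) = 1.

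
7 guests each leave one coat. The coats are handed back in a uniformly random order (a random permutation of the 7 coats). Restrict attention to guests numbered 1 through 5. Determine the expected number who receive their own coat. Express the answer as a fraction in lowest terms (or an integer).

Let Xᵢ = 1 if person i gets their own coat. For each i, P(Xᵢ=1) = 1/7.
By linearity of expectation, E[X₁+…+X_5] = 5·(1/7) = 5/7.

5/7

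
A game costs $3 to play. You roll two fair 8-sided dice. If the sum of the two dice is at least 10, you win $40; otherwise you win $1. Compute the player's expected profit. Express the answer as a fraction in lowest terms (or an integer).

E[payout] = (9/16)·1 + (7/16)·40 = 289/16
Expected profit = 289/16 − 3 = 241/16

241/16 dollars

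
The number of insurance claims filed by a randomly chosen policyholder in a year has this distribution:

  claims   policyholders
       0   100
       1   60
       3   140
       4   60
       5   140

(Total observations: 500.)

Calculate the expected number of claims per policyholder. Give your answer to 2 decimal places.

2.84

Total = 500, so P(claims=0) = 100/500, etc.
E[X] = (1/5)·0 + (3/25)·1 + (7/25)·3 + (3/25)·4 + (7/25)·5
     = 71/25 ≈ 2.84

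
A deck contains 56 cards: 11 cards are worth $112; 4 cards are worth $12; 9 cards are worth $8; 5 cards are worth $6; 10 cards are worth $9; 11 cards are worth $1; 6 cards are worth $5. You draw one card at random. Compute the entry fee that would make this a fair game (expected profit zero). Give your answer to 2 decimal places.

E[payout] = (11/56)·112 + (4/56)·12 + (9/56)·8 + (5/56)·6 + (10/56)·9 + (11/56)·1 + (6/56)·5 = 1513/56
Fair fee = E[payout] = 1513/56 ≈ $27.02

$27.02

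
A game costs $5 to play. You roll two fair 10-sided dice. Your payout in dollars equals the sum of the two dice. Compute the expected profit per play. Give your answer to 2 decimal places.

$6.00

Distribution of the sum of the two dice: 2 w.p. 1/100, 3 w.p. 1/50, 4 w.p. 3/100, 5 w.p. 1/25, 6 w.p. 1/20, 7 w.p. 3/50, …
E[payout] = (1/100)·2 + (1/50)·3 + (3/100)·4 + (1/25)·5 + (1/20)·6 + (3/50)·7 + (7/100)·8 + (2/25)·9 + (9/100)·10 + (1/10)·11 + (9/100)·12 + (2/25)·13 + (7/100)·14 + (3/50)·15 + (1/20)·16 + (1/25)·17 + (3/100)·18 + (1/50)·19 + (1/100)·20 = 11
Expected profit = 11 − 5 = 6 ≈ $6.00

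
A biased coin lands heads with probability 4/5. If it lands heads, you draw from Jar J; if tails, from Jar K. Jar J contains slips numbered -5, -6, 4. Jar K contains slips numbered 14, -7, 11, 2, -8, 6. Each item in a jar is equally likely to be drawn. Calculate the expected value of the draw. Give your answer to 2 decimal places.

-1.27

E[X | Jar J] = (-5 − 6 + 4)/3 = -7/3
E[X | Jar K] = (14 − 7 + 11 + 2 − 8 + 6)/6 = 3
E[X] = (4/5)·(-7/3) + (1/5)·3 = -19/15 ≈ -1.27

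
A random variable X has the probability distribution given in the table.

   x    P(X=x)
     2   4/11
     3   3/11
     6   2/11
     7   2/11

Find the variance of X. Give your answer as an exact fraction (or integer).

494/121

E[X] = (4/11)·2 + (3/11)·3 + (2/11)·6 + (2/11)·7 = 43/11
E[X²] = (4/11)·4 + (3/11)·9 + (2/11)·36 + (2/11)·49 = 213/11
Var(X) = 213/11 − (43/11)² = 494/121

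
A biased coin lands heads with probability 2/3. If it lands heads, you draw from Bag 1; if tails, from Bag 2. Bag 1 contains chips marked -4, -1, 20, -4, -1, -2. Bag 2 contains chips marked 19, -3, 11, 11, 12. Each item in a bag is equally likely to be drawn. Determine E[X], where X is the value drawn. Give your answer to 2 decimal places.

4.22

E[X | Bag 1] = (-4 − 1 + 20 − 4 − 1 − 2)/6 = 4/3
E[X | Bag 2] = (19 − 3 + 11 + 11 + 12)/5 = 10
E[X] = (2/3)·4/3 + (1/3)·10 = 38/9 ≈ 4.22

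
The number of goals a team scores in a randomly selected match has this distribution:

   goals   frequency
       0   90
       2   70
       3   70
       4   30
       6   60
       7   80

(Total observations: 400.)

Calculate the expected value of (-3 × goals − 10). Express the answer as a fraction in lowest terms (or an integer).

-817/40

Total = 400, so P(goals=0) = 90/400, etc.
E[-3x-10] = (9/40)·(-10) + (7/40)·(-16) + (7/40)·(-19) + (3/40)·(-22) + (3/20)·(-28) + (1/5)·(-31)
     = -817/40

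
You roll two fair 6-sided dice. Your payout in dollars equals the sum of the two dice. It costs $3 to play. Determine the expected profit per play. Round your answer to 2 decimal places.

$4.00

Distribution of the sum of the two dice: 2 w.p. 1/36, 3 w.p. 1/18, 4 w.p. 1/12, 5 w.p. 1/9, 6 w.p. 5/36, 7 w.p. 1/6, …
E[payout] = (1/36)·2 + (1/18)·3 + (1/12)·4 + (1/9)·5 + (5/36)·6 + (1/6)·7 + (5/36)·8 + (1/9)·9 + (1/12)·10 + (1/18)·11 + (1/36)·12 = 7
Expected profit = 7 − 3 = 4 ≈ $4.00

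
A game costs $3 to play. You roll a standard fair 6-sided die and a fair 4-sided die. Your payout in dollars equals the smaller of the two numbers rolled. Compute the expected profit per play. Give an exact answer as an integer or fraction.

Distribution of the smaller of the two numbers rolled: 1 w.p. 3/8, 2 w.p. 7/24, 3 w.p. 5/24, 4 w.p. 1/8
E[payout] = (3/8)·1 + (7/24)·2 + (5/24)·3 + (1/8)·4 = 25/12
Expected profit = 25/12 − 3 = -11/12

-11/12 dollars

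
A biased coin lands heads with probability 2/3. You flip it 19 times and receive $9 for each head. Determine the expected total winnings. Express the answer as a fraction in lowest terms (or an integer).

E[#heads] = 19·2/3 = 38/3 (linearity over flips).
E[winnings] = 9·38/3 = 114.

$114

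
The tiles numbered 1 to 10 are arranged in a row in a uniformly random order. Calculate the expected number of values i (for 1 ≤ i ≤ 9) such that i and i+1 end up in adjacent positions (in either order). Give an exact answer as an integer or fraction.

9/5

For each i ∈ {1,…,9}, let Xᵢ = 1 if i and i+1 are adjacent. P(Xᵢ=1) = 2·(10−1)!/10! = 2/10.
By linearity, E[ΣXᵢ] = (9)·(2/10) = 9/5.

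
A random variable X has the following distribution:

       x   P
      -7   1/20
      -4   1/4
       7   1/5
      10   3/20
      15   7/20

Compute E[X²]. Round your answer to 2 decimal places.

E[X²] = (1/20)·49 + (1/4)·16 + (1/5)·49 + (3/20)·100 + (7/20)·225
     = 110 ≈ 110.00

110.00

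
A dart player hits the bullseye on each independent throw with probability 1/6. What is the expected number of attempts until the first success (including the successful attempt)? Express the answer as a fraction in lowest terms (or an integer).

For a geometric distribution, E[trials] = 1/p = 1/(1/6) = 6.

6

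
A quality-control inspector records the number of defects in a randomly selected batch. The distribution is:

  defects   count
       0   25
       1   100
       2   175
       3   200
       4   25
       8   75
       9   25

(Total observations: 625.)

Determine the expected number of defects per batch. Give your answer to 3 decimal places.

3.160

Total = 625, so P(defects=0) = 25/625, etc.
E[X] = (1/25)·0 + (4/25)·1 + (7/25)·2 + (8/25)·3 + (1/25)·4 + (3/25)·8 + (1/25)·9
     = 79/25 ≈ 3.160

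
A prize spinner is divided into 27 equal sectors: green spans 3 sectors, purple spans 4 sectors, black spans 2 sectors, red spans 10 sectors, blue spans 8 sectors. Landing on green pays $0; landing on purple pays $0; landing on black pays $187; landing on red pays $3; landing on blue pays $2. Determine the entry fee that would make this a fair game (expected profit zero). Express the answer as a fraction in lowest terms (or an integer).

140/9 dollars

E[payout] = (3/27)·0 + (4/27)·0 + (2/27)·187 + (10/27)·3 + (8/27)·2 = 140/9
Fair fee = E[payout] = 140/9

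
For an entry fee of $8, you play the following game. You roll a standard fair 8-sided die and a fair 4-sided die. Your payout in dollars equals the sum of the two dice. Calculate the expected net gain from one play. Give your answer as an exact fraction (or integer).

-$1

Distribution of the sum of the two dice: 2 w.p. 1/32, 3 w.p. 1/16, 4 w.p. 3/32, 5 w.p. 1/8, 6 w.p. 1/8, 7 w.p. 1/8, …
E[payout] = (1/32)·2 + (1/16)·3 + (3/32)·4 + (1/8)·5 + (1/8)·6 + (1/8)·7 + (1/8)·8 + (1/8)·9 + (3/32)·10 + (1/16)·11 + (1/32)·12 = 7
Expected profit = 7 − 8 = -1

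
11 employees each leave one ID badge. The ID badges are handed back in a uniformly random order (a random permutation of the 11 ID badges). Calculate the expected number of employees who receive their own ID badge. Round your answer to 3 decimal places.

1.000

Let Xᵢ = 1 if person i gets their own ID badge. For each i, P(Xᵢ=1) = 1/11.
By linearity of expectation, E[X₁+…+X_11] = 11·(1/11) = 1.
≈ 1.000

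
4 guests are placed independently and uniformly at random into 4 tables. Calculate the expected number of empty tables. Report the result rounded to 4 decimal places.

Let Xⱼ=1 if table j is empty. P(Xⱼ=1) = ((4-1)/4)^4 = 81/256.
By linearity, E[#empty] = 4·81/256 = 81/64.
≈ 1.2656

1.2656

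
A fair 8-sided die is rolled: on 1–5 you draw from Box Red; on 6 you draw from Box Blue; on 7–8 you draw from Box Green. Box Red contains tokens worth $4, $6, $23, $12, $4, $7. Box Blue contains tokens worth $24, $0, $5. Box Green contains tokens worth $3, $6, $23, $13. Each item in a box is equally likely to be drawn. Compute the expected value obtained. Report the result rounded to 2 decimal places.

E[X | Box Red] = (4 + 6 + 23 + 12 + 4 + 7)/6 = 28/3
E[X | Box Blue] = (24 + 0 + 5)/3 = 29/3
E[X | Box Green] = (3 + 6 + 23 + 13)/4 = 45/4
E[X] = (5/8)·28/3 + (1/8)·29/3 + (1/4)·45/4 = 473/48 ≈ 9.85

$9.85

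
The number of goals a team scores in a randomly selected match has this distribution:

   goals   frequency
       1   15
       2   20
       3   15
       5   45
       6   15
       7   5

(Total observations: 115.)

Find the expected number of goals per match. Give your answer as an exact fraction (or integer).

Total = 115, so P(goals=1) = 15/115, etc.
E[X] = (3/23)·1 + (4/23)·2 + (3/23)·3 + (9/23)·5 + (3/23)·6 + (1/23)·7
     = 90/23

90/23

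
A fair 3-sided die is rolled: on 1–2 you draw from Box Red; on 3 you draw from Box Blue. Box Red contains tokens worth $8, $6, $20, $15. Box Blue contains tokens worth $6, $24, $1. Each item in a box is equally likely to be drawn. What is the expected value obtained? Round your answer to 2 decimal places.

E[X | Box Red] = (8 + 6 + 20 + 15)/4 = 49/4
E[X | Box Blue] = (6 + 24 + 1)/3 = 31/3
E[X] = (2/3)·49/4 + (1/3)·31/3 = 209/18 ≈ 11.61

$11.61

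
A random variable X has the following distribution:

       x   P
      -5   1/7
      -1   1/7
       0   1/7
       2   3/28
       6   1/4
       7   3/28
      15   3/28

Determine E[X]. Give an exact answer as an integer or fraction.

45/14

E[X] = (1/7)·(-5) + (1/7)·(-1) + (1/7)·0 + (3/28)·2 + (1/4)·6 + (3/28)·7 + (3/28)·15
     = 45/14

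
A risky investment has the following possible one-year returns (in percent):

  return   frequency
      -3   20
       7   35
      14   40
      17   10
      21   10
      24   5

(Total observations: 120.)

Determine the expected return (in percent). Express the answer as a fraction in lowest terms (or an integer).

83/8

Total = 120, so P(return=-3) = 20/120, etc.
E[X] = (1/6)·(-3) + (7/24)·7 + (1/3)·14 + (1/12)·17 + (1/12)·21 + (1/24)·24
     = 83/8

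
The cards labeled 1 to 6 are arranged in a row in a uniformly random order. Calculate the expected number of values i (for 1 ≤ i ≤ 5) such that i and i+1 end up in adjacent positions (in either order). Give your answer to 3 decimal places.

For each i ∈ {1,…,5}, let Xᵢ = 1 if i and i+1 are adjacent. P(Xᵢ=1) = 2·(6−1)!/6! = 2/6.
By linearity, E[ΣXᵢ] = (5)·(2/6) = 5/3.
≈ 1.667

1.667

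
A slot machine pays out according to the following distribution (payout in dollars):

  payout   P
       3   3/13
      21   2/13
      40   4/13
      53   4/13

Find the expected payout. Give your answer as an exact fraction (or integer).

423/13 dollars

E[X] = (3/13)·3 + (2/13)·21 + (4/13)·40 + (4/13)·53
     = 423/13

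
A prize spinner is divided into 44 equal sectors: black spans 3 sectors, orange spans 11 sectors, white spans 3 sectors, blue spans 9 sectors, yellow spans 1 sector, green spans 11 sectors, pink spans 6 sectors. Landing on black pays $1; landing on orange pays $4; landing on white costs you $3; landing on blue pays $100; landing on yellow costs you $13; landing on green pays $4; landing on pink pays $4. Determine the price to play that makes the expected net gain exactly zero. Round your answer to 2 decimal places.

$22.57

E[payout] = (3/44)·1 + (11/44)·4 + (3/44)·(-3) + (9/44)·100 + (1/44)·(-13) + (11/44)·4 + (6/44)·4 = 993/44
Fair fee = E[payout] = 993/44 ≈ $22.57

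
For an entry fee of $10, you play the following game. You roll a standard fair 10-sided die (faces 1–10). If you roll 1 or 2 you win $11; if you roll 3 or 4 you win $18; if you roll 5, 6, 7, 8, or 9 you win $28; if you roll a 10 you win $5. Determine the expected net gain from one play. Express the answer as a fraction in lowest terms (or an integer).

103/10 dollars

E[payout] = (1/10)·5 + (1/5)·11 + (1/5)·18 + (1/2)·28 = 203/10
Expected profit = 203/10 − 10 = 103/10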